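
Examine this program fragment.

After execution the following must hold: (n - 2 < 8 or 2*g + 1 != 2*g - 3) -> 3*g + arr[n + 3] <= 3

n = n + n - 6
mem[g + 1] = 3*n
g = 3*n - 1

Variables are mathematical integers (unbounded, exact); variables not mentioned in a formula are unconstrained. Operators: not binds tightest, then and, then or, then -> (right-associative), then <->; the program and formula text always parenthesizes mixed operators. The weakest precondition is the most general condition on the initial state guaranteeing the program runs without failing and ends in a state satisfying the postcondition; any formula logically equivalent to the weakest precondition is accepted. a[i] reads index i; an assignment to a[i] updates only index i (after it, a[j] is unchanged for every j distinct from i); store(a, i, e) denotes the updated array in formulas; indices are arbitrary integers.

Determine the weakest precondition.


Working backward. After the program, the postcondition (n - 2 < 8 or 2*g + 1 != 2*g - 3) -> 3*g + arr[n + 3] <= 3 must hold; in canonical form it is arr[n + 3] + 3*g <= 3.
Before g := 3*n - 1: arr[n + 3] + 9*n <= 6
Before mem[g + 1] := 3*n: arr[n + 3] + 9*n <= 6
Before n := n + n - 6: arr[2*n - 3] + 18*n <= 60
Answer: WP = arr[2*n - 3] + 18*n <= 60


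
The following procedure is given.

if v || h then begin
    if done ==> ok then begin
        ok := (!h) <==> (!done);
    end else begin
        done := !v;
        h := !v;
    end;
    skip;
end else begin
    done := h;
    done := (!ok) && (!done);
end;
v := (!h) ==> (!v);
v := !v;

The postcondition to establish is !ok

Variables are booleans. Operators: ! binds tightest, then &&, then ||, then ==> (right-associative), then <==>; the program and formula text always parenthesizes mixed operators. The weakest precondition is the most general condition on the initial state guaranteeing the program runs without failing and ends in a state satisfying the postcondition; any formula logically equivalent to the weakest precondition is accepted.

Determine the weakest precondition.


Working backward. After the program, !ok must hold.
Before v := !v: !ok
Before v := (!h) ==> (!v): !ok
Then branch requires ((done ==> ok) ==> (!((!h) <==> (!done)))) && ((!(done ==> ok)) ==> (!ok)); else branch requires !ok.
Before the if: ((v || h) ==> (((done ==> ok) ==> (!((!h) <==> (!done)))) && ((!(done ==> ok)) ==> (!ok)))) && ((!(v || h)) ==> (!ok))
Answer: WP = ((v || h) ==> (((done ==> ok) ==> (!((!h) <==> (!done)))) && ((!(done ==> ok)) ==> (!ok)))) && ((!(v || h)) ==> (!ok))


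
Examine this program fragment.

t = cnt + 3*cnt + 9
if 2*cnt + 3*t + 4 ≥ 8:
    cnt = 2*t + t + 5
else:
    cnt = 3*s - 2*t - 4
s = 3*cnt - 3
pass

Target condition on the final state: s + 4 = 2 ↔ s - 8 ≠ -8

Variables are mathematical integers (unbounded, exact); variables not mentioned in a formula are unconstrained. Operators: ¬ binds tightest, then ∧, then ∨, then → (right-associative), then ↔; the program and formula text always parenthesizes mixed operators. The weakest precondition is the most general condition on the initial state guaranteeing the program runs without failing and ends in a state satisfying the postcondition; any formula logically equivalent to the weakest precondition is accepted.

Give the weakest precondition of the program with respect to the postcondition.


Working backward. After the program, the postcondition s + 4 = 2 ↔ s - 8 ≠ -8 must hold; in canonical form it is s = -2 ↔ s ≠ 0.
Before skip: s = -2 ↔ s ≠ 0
Before s := 3*cnt - 3: 3*cnt = 1 ↔ 3*cnt ≠ 3
Then branch requires 9*t = -14 ↔ 9*t ≠ -12; else branch requires 9*s = 6*t + 13 ↔ 9*s ≠ 6*t + 15.
Before the if: (2*cnt + 3*t ≥ 4 → (9*t = -14 ↔ 9*t ≠ -12)) ∧ ((¬(2*cnt + 3*t ≥ 4)) → (9*s = 6*t + 13 ↔ 9*s ≠ 6*t + 15))
Before t := cnt + 3*cnt + 9: (14*cnt ≥ -23 → (36*cnt = -95 ↔ 36*cnt ≠ -93)) ∧ ((¬(14*cnt ≥ -23)) → (9*s = 24*cnt + 67 ↔ 9*s ≠ 24*cnt + 69))
Answer: WP = (14*cnt ≥ -23 → (36*cnt = -95 ↔ 36*cnt ≠ -93)) ∧ ((¬(14*cnt ≥ -23)) → (9*s = 24*cnt + 67 ↔ 9*s ≠ 24*cnt + 69))


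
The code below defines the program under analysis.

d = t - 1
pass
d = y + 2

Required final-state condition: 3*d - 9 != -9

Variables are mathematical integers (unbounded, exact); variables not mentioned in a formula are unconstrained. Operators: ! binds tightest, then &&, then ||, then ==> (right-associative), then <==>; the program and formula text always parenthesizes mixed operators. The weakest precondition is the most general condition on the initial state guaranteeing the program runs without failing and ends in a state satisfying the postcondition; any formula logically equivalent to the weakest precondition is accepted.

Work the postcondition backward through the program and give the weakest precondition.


Working backward. After the program, the postcondition 3*d - 9 != -9 must hold; in canonical form it is 3*d != 0.
Before d := y + 2: 3*y != -6
Before skip: 3*y != -6
Before d := t - 1: 3*y != -6
Answer: WP = 3*y != -6


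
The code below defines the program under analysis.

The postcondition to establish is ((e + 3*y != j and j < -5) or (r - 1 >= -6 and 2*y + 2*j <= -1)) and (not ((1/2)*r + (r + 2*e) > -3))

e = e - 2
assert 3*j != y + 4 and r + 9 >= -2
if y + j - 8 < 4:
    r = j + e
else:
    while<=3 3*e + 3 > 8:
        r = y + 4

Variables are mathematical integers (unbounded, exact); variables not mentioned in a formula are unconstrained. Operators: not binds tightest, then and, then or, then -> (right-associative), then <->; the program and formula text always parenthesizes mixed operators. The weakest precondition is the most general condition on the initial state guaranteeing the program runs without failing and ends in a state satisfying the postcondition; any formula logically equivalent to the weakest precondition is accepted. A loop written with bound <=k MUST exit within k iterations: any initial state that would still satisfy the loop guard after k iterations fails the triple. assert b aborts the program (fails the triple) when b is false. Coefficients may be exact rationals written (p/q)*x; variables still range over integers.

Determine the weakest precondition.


Working backward. After the program, the postcondition ((e + 3*y != j and j < -5) or (r - 1 >= -6 and 2*y + 2*j <= -1)) and (not ((1/2)*r + (r + 2*e) > -3)) must hold; in canonical form it is ((e + 3*y != j and j < -5) or (r >= -5 and 2*j + 2*y <= -1)) and (not (2*e + (3/2)*r > -3)).
Then branch requires ((e + 3*y != j and j < -5) or (e + j >= -5 and 2*j + 2*y <= -1)) and (not ((7/2)*e + (3/2)*j > -3)); else branch requires (3*e > 5 -> ((3*e > 5 -> ((3*e > 5 -> ((not (3*e > 5)) and ((e + 3*y != j and j < -5) or (y >= -9 and 2*j + 2*y <= -1)) and (not (2*e + (3/2)*y > -9)))) and ((not (3*e > 5)) -> (((e + 3*y != j and j < -5) or (y >= -9 and 2*j + 2*y <= -1)) and (not (2*e + (3/2)*y > -9)))))) and ((not (3*e > 5)) -> (((e + 3*y != j and j < -5) or (y >= -9 and 2*j + 2*y <= -1)) and (not (2*e + (3/2)*y > -9)))))) and ((not (3*e > 5)) -> (((e + 3*y != j and j < -5) or (r >= -5 and 2*j + 2*y <= -1)) and (not (2*e + (3/2)*r > -3)))).
Before the if: (j + y < 12 -> (((e + 3*y != j and j < -5) or (e + j >= -5 and 2*j + 2*y <= -1)) and (not ((7/2)*e + (3/2)*j > -3)))) and ((not (j + y < 12)) -> ((3*e > 5 -> ((3*e > 5 -> ((3*e > 5 -> ((not (3*e > 5)) and ((e + 3*y != j and j < -5) or (y >= -9 and 2*j + 2*y <= -1)) and (not (2*e + (3/2)*y > -9)))) and ((not (3*e > 5)) -> (((e + 3*y != j and j < -5) or (y >= -9 and 2*j + 2*y <= -1)) and (not (2*e + (3/2)*y > -9)))))) and ((not (3*e > 5)) -> (((e + 3*y != j and j < -5) or (y >= -9 and 2*j + 2*y <= -1)) and (not (2*e + (3/2)*y > -9)))))) and ((not (3*e > 5)) -> (((e + 3*y != j and j < -5) or (r >= -5 and 2*j + 2*y <= -1)) and (not (2*e + (3/2)*r > -3))))))
Before assert 3*j != y + 4 and r + 9 >= -2: 3*j != y + 4 and r >= -11 and (j + y < 12 -> (((e + 3*y != j and j < -5) or (e + j >= -5 and 2*j + 2*y <= -1)) and (not ((7/2)*e + (3/2)*j > -3)))) and ((not (j + y < 12)) -> ((3*e > 5 -> ((3*e > 5 -> ((3*e > 5 -> ((not (3*e > 5)) and ((e + 3*y != j and j < -5) or (y >= -9 and 2*j + 2*y <= -1)) and (not (2*e + (3/2)*y > -9)))) and ((not (3*e > 5)) -> (((e + 3*y != j and j < -5) or (y >= -9 and 2*j + 2*y <= -1)) and (not (2*e + (3/2)*y > -9)))))) and ((not (3*e > 5)) -> (((e + 3*y != j and j < -5) or (y >= -9 and 2*j + 2*y <= -1)) and (not (2*e + (3/2)*y > -9)))))) and ((not (3*e > 5)) -> (((e + 3*y != j and j < -5) or (r >= -5 and 2*j + 2*y <= -1)) and (not (2*e + (3/2)*r > -3))))))
Before e := e - 2: 3*j != y + 4 and r >= -11 and (j + y < 12 -> (((e + 3*y != j + 2 and j < -5) or (e + j >= -3 and 2*j + 2*y <= -1)) and (not ((7/2)*e + (3/2)*j > 4)))) and ((not (j + y < 12)) -> ((3*e > 11 -> ((3*e > 11 -> ((3*e > 11 -> ((not (3*e > 11)) and ((e + 3*y != j + 2 and j < -5) or (y >= -9 and 2*j + 2*y <= -1)) and (not (2*e + (3/2)*y > -5)))) and ((not (3*e > 11)) -> (((e + 3*y != j + 2 and j < -5) or (y >= -9 and 2*j + 2*y <= -1)) and (not (2*e + (3/2)*y > -5)))))) and ((not (3*e > 11)) -> (((e + 3*y != j + 2 and j < -5) or (y >= -9 and 2*j + 2*y <= -1)) and (not (2*e + (3/2)*y > -5)))))) and ((not (3*e > 11)) -> (((e + 3*y != j + 2 and j < -5) or (r >= -5 and 2*j + 2*y <= -1)) and (not (2*e + (3/2)*r > 1))))))
Answer: WP = 3*j != y + 4 and r >= -11 and (j + y < 12 -> (((e + 3*y != j + 2 and j < -5) or (e + j >= -3 and 2*j + 2*y <= -1)) and (not ((7/2)*e + (3/2)*j > 4)))) and ((not (j + y < 12)) -> ((3*e > 11 -> ((3*e > 11 -> ((3*e > 11 -> ((not (3*e > 11)) and ((e + 3*y != j + 2 and j < -5) or (y >= -9 and 2*j + 2*y <= -1)) and (not (2*e + (3/2)*y > -5)))) and ((not (3*e > 11)) -> (((e + 3*y != j + 2 and j < -5) or (y >= -9 and 2*j + 2*y <= -1)) and (not (2*e + (3/2)*y > -5)))))) and ((not (3*e > 11)) -> (((e + 3*y != j + 2 and j < -5) or (y >= -9 and 2*j + 2*y <= -1)) and (not (2*e + (3/2)*y > -5)))))) and ((not (3*e > 11)) -> (((e + 3*y != j + 2 and j < -5) or (r >= -5 and 2*j + 2*y <= -1)) and (not (2*e + (3/2)*r > 1))))))


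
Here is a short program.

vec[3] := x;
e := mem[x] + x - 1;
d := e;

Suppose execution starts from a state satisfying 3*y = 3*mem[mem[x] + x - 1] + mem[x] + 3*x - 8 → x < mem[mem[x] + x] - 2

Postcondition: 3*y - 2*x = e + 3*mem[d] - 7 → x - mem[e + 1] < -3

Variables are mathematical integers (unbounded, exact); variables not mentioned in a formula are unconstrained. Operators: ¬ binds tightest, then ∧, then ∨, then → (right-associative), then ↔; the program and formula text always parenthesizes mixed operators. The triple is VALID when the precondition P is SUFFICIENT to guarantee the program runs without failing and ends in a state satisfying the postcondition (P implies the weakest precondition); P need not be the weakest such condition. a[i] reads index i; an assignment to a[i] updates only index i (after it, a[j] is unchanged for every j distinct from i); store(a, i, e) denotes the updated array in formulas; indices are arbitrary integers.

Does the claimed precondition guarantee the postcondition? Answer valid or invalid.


Working backward. After the program, the postcondition 3*y - 2*x = e + 3*mem[d] - 7 → x - mem[e + 1] < -3 must hold; in canonical form it is 3*y = 3*mem[d] + e + 2*x - 7 → x < mem[e + 1] - 3.
Before d := e: 3*y = 3*mem[e] + e + 2*x - 7 → x < mem[e + 1] - 3
Before e := mem[x] + x - 1: 3*y = 3*mem[mem[x] + x - 1] + mem[x] + 3*x - 8 → x < mem[mem[x] + x] - 3
Before vec[3] := x: 3*y = 3*mem[mem[x] + x - 1] + mem[x] + 3*x - 8 → x < mem[mem[x] + x] - 3
The weakest precondition is 3*y = 3*mem[mem[x] + x - 1] + mem[x] + 3*x - 8 → x < mem[mem[x] + x] - 3.
Check whether 3*y = 3*mem[mem[x] + x - 1] + mem[x] + 3*x - 8 → x < mem[mem[x] + x] - 2 implies it.
Countermodel: at the initial state mem = {[15519] = -15518, [15520] = 15524, [15521] = -1, elsewhere -15518}, x = 15521, y = 0, the precondition holds but the weakest precondition fails.
Answer: invalid


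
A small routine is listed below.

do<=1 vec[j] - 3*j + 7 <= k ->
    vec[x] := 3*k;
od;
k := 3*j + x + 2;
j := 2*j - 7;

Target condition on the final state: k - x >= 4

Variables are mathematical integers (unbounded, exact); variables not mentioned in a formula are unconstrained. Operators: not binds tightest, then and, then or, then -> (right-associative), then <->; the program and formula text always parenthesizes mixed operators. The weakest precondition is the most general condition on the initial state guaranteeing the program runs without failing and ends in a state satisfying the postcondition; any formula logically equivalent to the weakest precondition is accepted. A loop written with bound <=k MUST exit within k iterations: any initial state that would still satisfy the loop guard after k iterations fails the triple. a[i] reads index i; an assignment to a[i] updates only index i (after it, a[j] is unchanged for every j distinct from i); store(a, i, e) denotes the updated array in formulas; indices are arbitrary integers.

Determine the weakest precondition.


Working backward. After the program, the postcondition k - x >= 4 must hold; in canonical form it is k >= x + 4.
Before j := 2*j - 7: k >= x + 4
Before k := 3*j + x + 2: 3*j >= 2
Before the loop (bound <=1), unroll the exhaustion recursion (WP_0 = exit-now case; WP_j = one more guarded iteration, up to j = 1):
  WP_0: (not (vec[j] <= 3*j + k - 7)) and 3*j >= 2
  WP_1: (vec[j] <= 3*j + k - 7 -> ((not (store(vec, x, 3*k)[j] <= 3*j + k - 7)) and 3*j >= 2)) and ((not (vec[j] <= 3*j + k - 7)) -> 3*j >= 2)
So before the loop: (vec[j] <= 3*j + k - 7 -> ((not (store(vec, x, 3*k)[j] <= 3*j + k - 7)) and 3*j >= 2)) and ((not (vec[j] <= 3*j + k - 7)) -> 3*j >= 2)
Answer: WP = (vec[j] <= 3*j + k - 7 -> ((not (store(vec, x, 3*k)[j] <= 3*j + k - 7)) and 3*j >= 2)) and ((not (vec[j] <= 3*j + k - 7)) -> 3*j >= 2)


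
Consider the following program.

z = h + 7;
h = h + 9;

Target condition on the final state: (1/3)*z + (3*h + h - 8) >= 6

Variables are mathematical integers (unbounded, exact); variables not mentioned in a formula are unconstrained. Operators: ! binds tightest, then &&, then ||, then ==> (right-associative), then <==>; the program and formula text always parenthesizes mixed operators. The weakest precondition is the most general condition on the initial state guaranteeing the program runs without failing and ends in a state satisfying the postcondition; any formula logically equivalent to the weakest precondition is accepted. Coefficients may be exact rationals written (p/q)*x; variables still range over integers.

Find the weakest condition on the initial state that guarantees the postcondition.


Working backward. After the program, the postcondition (1/3)*z + (3*h + h - 8) >= 6 must hold; in canonical form it is 4*h + (1/3)*z >= 14.
Before h := h + 9: 4*h + (1/3)*z >= -22
Before z := h + 7: (13/3)*h >= -73/3
Answer: WP = (13/3)*h >= -73/3


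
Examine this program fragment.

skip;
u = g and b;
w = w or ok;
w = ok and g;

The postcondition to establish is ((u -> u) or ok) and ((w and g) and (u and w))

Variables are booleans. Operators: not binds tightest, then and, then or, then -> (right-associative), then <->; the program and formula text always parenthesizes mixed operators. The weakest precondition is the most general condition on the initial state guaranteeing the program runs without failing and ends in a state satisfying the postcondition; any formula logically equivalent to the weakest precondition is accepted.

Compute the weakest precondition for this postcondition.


Working backward. After the program, the postcondition ((u -> u) or ok) and ((w and g) and (u and w)) must hold; in canonical form it is w and g and u.
Before w := ok and g: ok and g and u
Before w := w or ok: ok and g and u
Before u := g and b: ok and g and b
Before skip: ok and g and b
Answer: WP = ok and g and b


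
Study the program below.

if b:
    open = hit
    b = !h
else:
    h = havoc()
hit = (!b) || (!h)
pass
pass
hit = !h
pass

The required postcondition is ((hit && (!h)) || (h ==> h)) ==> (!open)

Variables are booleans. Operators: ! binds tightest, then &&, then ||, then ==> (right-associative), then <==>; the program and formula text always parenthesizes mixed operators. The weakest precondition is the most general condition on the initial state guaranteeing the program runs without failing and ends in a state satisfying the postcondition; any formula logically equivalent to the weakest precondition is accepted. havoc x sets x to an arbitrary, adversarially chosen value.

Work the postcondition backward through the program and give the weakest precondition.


Working backward. After the program, the postcondition ((hit && (!h)) || (h ==> h)) ==> (!open) must hold; in canonical form it is !open.
Before skip: !open
Before hit := !h: !open
Before skip: !open
Before skip: !open
Before hit := (!b) || (!h): !open
Then branch requires !hit; else branch requires !open.
Before the if: (b ==> (!hit)) && ((!b) ==> (!open))
Answer: WP = (b ==> (!hit)) && ((!b) ==> (!open))


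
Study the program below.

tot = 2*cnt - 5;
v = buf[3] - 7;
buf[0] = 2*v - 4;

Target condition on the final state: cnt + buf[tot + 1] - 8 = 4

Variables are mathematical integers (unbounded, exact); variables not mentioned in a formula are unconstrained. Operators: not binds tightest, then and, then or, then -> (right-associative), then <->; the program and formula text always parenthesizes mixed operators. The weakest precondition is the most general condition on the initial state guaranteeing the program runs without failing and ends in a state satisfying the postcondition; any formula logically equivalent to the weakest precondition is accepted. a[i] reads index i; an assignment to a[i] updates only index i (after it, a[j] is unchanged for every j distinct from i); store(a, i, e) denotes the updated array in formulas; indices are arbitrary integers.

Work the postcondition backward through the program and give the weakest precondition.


Working backward. After the program, the postcondition cnt + buf[tot + 1] - 8 = 4 must hold; in canonical form it is buf[tot + 1] + cnt = 12.
Before buf[0] := 2*v - 4: store(buf, 0, 2*v - 4)[tot + 1] + cnt = 12
Before v := buf[3] - 7: store(buf, 0, 2*buf[3] - 18)[tot + 1] + cnt = 12
Before tot := 2*cnt - 5: store(buf, 0, 2*buf[3] - 18)[2*cnt - 4] + cnt = 12
Answer: WP = store(buf, 0, 2*buf[3] - 18)[2*cnt - 4] + cnt = 12


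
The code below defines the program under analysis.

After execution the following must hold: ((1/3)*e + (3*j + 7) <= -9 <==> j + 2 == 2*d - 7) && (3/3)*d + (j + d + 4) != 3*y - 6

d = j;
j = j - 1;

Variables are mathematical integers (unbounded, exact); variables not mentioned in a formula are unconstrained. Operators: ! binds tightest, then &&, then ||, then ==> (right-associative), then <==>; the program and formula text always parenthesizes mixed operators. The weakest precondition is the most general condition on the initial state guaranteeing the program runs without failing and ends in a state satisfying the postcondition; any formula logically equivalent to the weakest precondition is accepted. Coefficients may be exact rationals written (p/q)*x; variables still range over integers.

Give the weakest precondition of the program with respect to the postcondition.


Working backward. After the program, the postcondition ((1/3)*e + (3*j + 7) <= -9 <==> j + 2 == 2*d - 7) && (3/3)*d + (j + d + 4) != 3*y - 6 must hold; in canonical form it is ((1/3)*e + 3*j <= -16 <==> j == 2*d - 9) && 2*d + j != 3*y - 10.
Before j := j - 1: ((1/3)*e + 3*j <= -13 <==> j == 2*d - 8) && 2*d + j != 3*y - 9
Before d := j: ((1/3)*e + 3*j <= -13 <==> j == 8) && 3*j != 3*y - 9
Answer: WP = ((1/3)*e + 3*j <= -13 <==> j == 8) && 3*j != 3*y - 9


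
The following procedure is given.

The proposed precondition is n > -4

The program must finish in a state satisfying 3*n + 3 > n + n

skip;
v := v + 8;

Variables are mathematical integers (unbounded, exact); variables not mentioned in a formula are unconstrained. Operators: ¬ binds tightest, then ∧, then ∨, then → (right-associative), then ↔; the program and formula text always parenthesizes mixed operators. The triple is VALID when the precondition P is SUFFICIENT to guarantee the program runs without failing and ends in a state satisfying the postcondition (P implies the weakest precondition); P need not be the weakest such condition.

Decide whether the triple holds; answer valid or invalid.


Working backward. After the program, the postcondition 3*n + 3 > n + n must hold; in canonical form it is n > -3.
Before v := v + 8: n > -3
Before skip: n > -3
The weakest precondition is n > -3.
Check whether n > -4 implies it.
Countermodel: at the initial state n = -3, the precondition holds but the weakest precondition fails.
Answer: invalid


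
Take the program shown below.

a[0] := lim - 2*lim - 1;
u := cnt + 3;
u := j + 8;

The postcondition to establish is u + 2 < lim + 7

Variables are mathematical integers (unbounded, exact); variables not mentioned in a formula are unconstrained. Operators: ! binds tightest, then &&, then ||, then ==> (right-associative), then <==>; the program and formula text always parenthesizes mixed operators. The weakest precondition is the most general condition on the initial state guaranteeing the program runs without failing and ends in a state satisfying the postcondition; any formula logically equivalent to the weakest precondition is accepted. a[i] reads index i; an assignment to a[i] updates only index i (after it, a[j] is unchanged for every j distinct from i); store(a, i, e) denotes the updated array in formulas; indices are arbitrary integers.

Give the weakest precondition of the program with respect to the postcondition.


Working backward. After the program, the postcondition u + 2 < lim + 7 must hold; in canonical form it is u < lim + 5.
Before u := j + 8: j < lim - 3
Before u := cnt + 3: j < lim - 3
Before a[0] := lim - 2*lim - 1: j < lim - 3
Answer: WP = j < lim - 3


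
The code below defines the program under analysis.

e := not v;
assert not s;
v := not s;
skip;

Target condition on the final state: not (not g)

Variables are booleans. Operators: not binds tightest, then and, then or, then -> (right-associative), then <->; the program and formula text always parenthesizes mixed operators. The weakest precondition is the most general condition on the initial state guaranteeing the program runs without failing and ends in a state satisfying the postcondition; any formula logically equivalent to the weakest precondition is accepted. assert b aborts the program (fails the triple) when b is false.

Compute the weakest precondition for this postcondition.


Working backward. After the program, the postcondition not (not g) must hold; in canonical form it is g.
Before skip: g
Before v := not s: g
Before assert not s: (not s) and g
Before e := not v: (not s) and g
Answer: WP = (not s) and g


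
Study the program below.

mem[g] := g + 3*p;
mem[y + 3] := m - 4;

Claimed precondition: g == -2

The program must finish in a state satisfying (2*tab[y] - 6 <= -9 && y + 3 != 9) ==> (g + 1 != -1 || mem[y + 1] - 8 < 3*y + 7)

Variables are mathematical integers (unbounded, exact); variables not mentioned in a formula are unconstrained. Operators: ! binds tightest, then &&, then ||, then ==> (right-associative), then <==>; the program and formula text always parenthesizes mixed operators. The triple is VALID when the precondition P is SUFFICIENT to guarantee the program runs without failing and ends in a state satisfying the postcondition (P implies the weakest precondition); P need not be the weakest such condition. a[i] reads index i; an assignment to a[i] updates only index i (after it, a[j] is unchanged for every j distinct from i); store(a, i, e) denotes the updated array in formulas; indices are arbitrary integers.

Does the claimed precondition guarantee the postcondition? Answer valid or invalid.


Working backward. After the program, the postcondition (2*tab[y] - 6 <= -9 && y + 3 != 9) ==> (g + 1 != -1 || mem[y + 1] - 8 < 3*y + 7) must hold; in canonical form it is (2*tab[y] <= -3 && y != 6) ==> (g != -2 || mem[y + 1] < 3*y + 15).
Before mem[y + 3] := m - 4: (2*tab[y] <= -3 && y != 6) ==> (g != -2 || store(mem, y + 3, m - 4)[y + 1] < 3*y + 15)
Before mem[g] := g + 3*p: (2*tab[y] <= -3 && y != 6) ==> (g != -2 || store(store(mem, g, g + 3*p), y + 3, m - 4)[y + 1] < 3*y + 15)
The weakest precondition is (2*tab[y] <= -3 && y != 6) ==> (g != -2 || store(store(mem, g, g + 3*p), y + 3, m - 4)[y + 1] < 3*y + 15).
Check whether g == -2 implies it.
Countermodel: at the initial state g = -2, m = 4, mem = {[-4] = 2, [-3] = 3, [-2] = 2, [-1] = 2, elsewhere 2}, p = 7040, tab = {[-4] = -2, [-3] = -2, [-2] = -2, [-1] = -2, elsewhere -2}, y = -4, the precondition holds but the weakest precondition fails.
Answer: invalid


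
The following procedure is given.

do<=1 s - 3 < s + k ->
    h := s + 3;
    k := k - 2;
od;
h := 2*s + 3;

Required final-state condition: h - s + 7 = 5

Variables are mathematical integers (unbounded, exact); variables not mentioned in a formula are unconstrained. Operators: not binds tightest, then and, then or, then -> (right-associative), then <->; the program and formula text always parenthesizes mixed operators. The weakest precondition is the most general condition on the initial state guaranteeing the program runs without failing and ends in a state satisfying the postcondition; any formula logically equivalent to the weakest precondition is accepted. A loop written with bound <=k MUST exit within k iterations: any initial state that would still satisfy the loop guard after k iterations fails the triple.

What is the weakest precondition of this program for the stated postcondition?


Working backward. After the program, the postcondition h - s + 7 = 5 must hold; in canonical form it is h = s - 2.
Before h := 2*s + 3: s = -5
Before the loop (bound <=1), unroll the exhaustion recursion (WP_0 = exit-now case; WP_j = one more guarded iteration, up to j = 1):
  WP_0: (not (k > -3)) and s = -5
  WP_1: (k > -3 -> ((not (k > -1)) and s = -5)) and ((not (k > -3)) -> s = -5)
So before the loop: (k > -3 -> ((not (k > -1)) and s = -5)) and ((not (k > -3)) -> s = -5)
Answer: WP = (k > -3 -> ((not (k > -1)) and s = -5)) and ((not (k > -3)) -> s = -5)


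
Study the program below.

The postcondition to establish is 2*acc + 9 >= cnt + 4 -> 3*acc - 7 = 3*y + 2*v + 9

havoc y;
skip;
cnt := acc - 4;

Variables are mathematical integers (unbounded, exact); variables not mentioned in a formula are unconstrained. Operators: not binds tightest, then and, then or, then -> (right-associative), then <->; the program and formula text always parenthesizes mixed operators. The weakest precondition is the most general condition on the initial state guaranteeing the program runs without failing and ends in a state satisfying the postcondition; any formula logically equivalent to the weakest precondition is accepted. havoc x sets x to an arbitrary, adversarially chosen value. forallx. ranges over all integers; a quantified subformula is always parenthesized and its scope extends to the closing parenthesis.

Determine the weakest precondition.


Working backward. After the program, the postcondition 2*acc + 9 >= cnt + 4 -> 3*acc - 7 = 3*y + 2*v + 9 must hold; in canonical form it is 2*acc >= cnt - 5 -> 3*acc = 2*v + 3*y + 16.
Before cnt := acc - 4: acc >= -9 -> 3*acc = 2*v + 3*y + 16
Before skip: acc >= -9 -> 3*acc = 2*v + 3*y + 16
Before havoc y: forall y_1. (acc >= -9 -> 3*acc = 2*v + 3*y_1 + 16)
Answer: WP = forall y_1. (acc >= -9 -> 3*acc = 2*v + 3*y_1 + 16)


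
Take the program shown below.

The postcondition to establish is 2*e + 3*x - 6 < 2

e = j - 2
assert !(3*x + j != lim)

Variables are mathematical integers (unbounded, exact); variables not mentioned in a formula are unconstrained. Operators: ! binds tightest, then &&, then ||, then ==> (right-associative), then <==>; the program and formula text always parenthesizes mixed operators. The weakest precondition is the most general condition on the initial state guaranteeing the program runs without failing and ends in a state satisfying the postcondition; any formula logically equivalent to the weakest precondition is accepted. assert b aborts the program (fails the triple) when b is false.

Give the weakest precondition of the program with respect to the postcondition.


Working backward. After the program, the postcondition 2*e + 3*x - 6 < 2 must hold; in canonical form it is 2*e + 3*x < 8.
Before assert !(3*x + j != lim): (!(j + 3*x != lim)) && 2*e + 3*x < 8
Before e := j - 2: (!(j + 3*x != lim)) && 2*j + 3*x < 12
Answer: WP = (!(j + 3*x != lim)) && 2*j + 3*x < 12


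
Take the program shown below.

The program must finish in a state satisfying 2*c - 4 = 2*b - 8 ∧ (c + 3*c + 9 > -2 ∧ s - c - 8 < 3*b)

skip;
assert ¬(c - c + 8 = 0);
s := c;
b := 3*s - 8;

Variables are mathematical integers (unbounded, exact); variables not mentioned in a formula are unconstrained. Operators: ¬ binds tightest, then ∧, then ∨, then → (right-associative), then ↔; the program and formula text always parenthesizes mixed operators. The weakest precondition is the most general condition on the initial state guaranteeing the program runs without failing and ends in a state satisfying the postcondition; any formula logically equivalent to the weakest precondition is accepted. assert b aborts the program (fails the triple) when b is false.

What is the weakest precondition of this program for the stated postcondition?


Working backward. After the program, the postcondition 2*c - 4 = 2*b - 8 ∧ (c + 3*c + 9 > -2 ∧ s - c - 8 < 3*b) must hold; in canonical form it is 2*c = 2*b - 4 ∧ 4*c > -11 ∧ s < 3*b + c + 8.
Before b := 3*s - 8: 2*c = 6*s - 20 ∧ 4*c > -11 ∧ c + 8*s > 16
Before s := c: 4*c = 20 ∧ 4*c > -11 ∧ 9*c > 16
Before assert ¬(c - c + 8 = 0): 4*c = 20 ∧ 4*c > -11 ∧ 9*c > 16
Before skip: 4*c = 20 ∧ 4*c > -11 ∧ 9*c > 16
Answer: WP = 4*c = 20 ∧ 4*c > -11 ∧ 9*c > 16


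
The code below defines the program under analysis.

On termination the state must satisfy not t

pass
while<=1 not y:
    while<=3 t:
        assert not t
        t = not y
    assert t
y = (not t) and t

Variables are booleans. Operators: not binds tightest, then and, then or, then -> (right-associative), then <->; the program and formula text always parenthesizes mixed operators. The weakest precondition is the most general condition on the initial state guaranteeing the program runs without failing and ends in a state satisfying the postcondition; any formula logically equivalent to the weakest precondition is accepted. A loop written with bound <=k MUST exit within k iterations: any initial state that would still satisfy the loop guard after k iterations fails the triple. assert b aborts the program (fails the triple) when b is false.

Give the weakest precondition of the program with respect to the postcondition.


Working backward. After the program, not t must hold.
Before y := (not t) and t: not t
Before the loop (bound <=1), unroll the exhaustion recursion (WP_0 = exit-now case; WP_j = one more guarded iteration, up to j = 1):
  WP_0: y and (not t)
  WP_1: y and (y -> (not t))
So before the loop: y and (y -> (not t))
Before skip: y and (y -> (not t))
Answer: WP = y and (y -> (not t))


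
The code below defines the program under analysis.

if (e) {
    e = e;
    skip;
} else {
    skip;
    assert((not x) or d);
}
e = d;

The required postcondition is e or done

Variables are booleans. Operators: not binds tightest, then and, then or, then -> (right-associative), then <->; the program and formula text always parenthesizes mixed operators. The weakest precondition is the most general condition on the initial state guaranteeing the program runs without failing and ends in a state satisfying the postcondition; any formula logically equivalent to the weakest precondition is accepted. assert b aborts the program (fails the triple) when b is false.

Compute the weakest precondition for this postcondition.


Working backward. After the program, e or done must hold.
Before e := d: d or done
Then branch requires d or done; else branch requires ((not x) or d) and (d or done).
Before the if: (e -> (d or done)) and ((not e) -> (((not x) or d) and (d or done)))
Answer: WP = (e -> (d or done)) and ((not e) -> (((not x) or d) and (d or done)))


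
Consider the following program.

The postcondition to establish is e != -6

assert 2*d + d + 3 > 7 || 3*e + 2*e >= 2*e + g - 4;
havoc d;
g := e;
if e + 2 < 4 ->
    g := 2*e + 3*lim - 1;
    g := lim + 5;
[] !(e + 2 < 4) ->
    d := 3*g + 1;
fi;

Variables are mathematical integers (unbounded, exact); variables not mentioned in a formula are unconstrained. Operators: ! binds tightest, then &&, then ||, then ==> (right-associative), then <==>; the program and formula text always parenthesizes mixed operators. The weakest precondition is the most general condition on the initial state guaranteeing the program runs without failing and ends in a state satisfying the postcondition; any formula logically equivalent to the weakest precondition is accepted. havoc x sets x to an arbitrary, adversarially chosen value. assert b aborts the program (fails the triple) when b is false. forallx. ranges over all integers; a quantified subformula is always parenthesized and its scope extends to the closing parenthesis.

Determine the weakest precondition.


Working backward. After the program, e != -6 must hold.
Then branch requires e != -6; else branch requires e != -6.
Before the if: (e < 2 ==> e != -6) && ((!(e < 2)) ==> e != -6)
Before g := e: (e < 2 ==> e != -6) && ((!(e < 2)) ==> e != -6)
Before havoc d: (e < 2 ==> e != -6) && ((!(e < 2)) ==> e != -6)
Before assert 2*d + d + 3 > 7 || 3*e + 2*e >= 2*e + g - 4: (3*d > 4 || 3*e >= g - 4) && (e < 2 ==> e != -6) && ((!(e < 2)) ==> e != -6)
Answer: WP = (3*d > 4 || 3*e >= g - 4) && (e < 2 ==> e != -6) && ((!(e < 2)) ==> e != -6)


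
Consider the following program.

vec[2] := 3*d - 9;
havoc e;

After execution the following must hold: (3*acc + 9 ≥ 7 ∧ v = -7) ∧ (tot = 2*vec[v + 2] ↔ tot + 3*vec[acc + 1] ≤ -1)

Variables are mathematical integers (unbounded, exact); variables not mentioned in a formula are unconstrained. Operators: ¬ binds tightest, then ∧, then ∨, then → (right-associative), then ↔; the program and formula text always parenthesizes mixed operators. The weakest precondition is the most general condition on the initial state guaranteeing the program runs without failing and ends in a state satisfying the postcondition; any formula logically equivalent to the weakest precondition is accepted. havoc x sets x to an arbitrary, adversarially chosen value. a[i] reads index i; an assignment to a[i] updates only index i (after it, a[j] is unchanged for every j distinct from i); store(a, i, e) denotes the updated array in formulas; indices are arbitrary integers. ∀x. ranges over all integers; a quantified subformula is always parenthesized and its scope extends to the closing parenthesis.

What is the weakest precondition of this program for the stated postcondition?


Working backward. After the program, the postcondition (3*acc + 9 ≥ 7 ∧ v = -7) ∧ (tot = 2*vec[v + 2] ↔ tot + 3*vec[acc + 1] ≤ -1) must hold; in canonical form it is 3*acc ≥ -2 ∧ v = -7 ∧ (tot = 2*vec[v + 2] ↔ 3*vec[acc + 1] + tot ≤ -1).
Before havoc e: 3*acc ≥ -2 ∧ v = -7 ∧ (tot = 2*vec[v + 2] ↔ 3*vec[acc + 1] + tot ≤ -1)
Before vec[2] := 3*d - 9: 3*acc ≥ -2 ∧ v = -7 ∧ (tot = 2*store(vec, 2, 3*d - 9)[v + 2] ↔ 3*store(vec, 2, 3*d - 9)[acc + 1] + tot ≤ -1)
Answer: WP = 3*acc ≥ -2 ∧ v = -7 ∧ (tot = 2*store(vec, 2, 3*d - 9)[v + 2] ↔ 3*store(vec, 2, 3*d - 9)[acc + 1] + tot ≤ -1)


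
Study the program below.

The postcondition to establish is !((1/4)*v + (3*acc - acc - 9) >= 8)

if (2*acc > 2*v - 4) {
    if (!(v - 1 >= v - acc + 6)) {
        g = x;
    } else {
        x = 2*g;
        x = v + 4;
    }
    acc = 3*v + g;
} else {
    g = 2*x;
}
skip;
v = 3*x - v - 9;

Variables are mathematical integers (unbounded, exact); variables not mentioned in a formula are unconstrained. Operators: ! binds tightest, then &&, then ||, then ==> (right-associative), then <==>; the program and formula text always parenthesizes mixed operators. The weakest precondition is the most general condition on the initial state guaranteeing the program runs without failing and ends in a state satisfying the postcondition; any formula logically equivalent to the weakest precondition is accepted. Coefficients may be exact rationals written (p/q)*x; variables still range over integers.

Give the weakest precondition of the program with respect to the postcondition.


Working backward. After the program, the postcondition !((1/4)*v + (3*acc - acc - 9) >= 8) must hold; in canonical form it is !(2*acc + (1/4)*v >= 17).
Before v := 3*x - v - 9: !(2*acc + (3/4)*x >= (1/4)*v + 77/4)
Before skip: !(2*acc + (3/4)*x >= (1/4)*v + 77/4)
Then branch requires ((!(acc >= 7)) ==> (!((23/4)*v + (11/4)*x >= 77/4))) && (acc >= 7 ==> (!(2*g + (13/2)*v >= 65/4))); else branch requires !(2*acc + (3/4)*x >= (1/4)*v + 77/4).
Before the if: (2*acc > 2*v - 4 ==> (((!(acc >= 7)) ==> (!((23/4)*v + (11/4)*x >= 77/4))) && (acc >= 7 ==> (!(2*g + (13/2)*v >= 65/4))))) && ((!(2*acc > 2*v - 4)) ==> (!(2*acc + (3/4)*x >= (1/4)*v + 77/4)))
Answer: WP = (2*acc > 2*v - 4 ==> (((!(acc >= 7)) ==> (!((23/4)*v + (11/4)*x >= 77/4))) && (acc >= 7 ==> (!(2*g + (13/2)*v >= 65/4))))) && ((!(2*acc > 2*v - 4)) ==> (!(2*acc + (3/4)*x >= (1/4)*v + 77/4)))


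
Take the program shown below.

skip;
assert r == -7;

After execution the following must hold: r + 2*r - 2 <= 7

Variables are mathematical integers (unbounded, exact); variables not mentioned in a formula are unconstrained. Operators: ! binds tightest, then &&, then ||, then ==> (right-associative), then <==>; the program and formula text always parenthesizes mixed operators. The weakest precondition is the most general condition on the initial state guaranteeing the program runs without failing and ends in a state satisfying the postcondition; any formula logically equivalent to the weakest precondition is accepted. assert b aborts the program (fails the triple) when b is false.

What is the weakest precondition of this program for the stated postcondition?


Working backward. After the program, the postcondition r + 2*r - 2 <= 7 must hold; in canonical form it is 3*r <= 9.
Before assert r == -7: r == -7 && 3*r <= 9
Before skip: r == -7 && 3*r <= 9
Answer: WP = r == -7 && 3*r <= 9


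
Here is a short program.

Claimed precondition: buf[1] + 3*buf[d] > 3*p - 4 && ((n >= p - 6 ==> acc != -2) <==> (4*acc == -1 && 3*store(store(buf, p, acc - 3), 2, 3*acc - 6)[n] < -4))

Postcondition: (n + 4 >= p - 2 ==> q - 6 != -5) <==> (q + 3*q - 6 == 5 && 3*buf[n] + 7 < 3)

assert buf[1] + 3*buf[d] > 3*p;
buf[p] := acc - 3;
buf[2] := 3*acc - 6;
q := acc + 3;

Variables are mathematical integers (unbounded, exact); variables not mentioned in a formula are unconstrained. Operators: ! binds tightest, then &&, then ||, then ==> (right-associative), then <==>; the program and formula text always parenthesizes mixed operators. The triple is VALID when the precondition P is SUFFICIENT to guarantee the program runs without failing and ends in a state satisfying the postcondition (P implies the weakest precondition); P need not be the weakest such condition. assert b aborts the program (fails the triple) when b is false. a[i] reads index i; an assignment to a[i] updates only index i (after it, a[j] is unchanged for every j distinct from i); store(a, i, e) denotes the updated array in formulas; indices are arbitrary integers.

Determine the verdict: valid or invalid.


Working backward. After the program, the postcondition (n + 4 >= p - 2 ==> q - 6 != -5) <==> (q + 3*q - 6 == 5 && 3*buf[n] + 7 < 3) must hold; in canonical form it is (n >= p - 6 ==> q != 1) <==> (4*q == 11 && 3*buf[n] < -4).
Before q := acc + 3: (n >= p - 6 ==> acc != -2) <==> (4*acc == -1 && 3*buf[n] < -4)
Before buf[2] := 3*acc - 6: (n >= p - 6 ==> acc != -2) <==> (4*acc == -1 && 3*store(buf, 2, 3*acc - 6)[n] < -4)
Before buf[p] := acc - 3: (n >= p - 6 ==> acc != -2) <==> (4*acc == -1 && 3*store(store(buf, p, acc - 3), 2, 3*acc - 6)[n] < -4)
Before assert buf[1] + 3*buf[d] > 3*p: buf[1] + 3*buf[d] > 3*p && ((n >= p - 6 ==> acc != -2) <==> (4*acc == -1 && 3*store(store(buf, p, acc - 3), 2, 3*acc - 6)[n] < -4))
The weakest precondition is buf[1] + 3*buf[d] > 3*p && ((n >= p - 6 ==> acc != -2) <==> (4*acc == -1 && 3*store(store(buf, p, acc - 3), 2, 3*acc - 6)[n] < -4)).
Check whether buf[1] + 3*buf[d] > 3*p - 4 && ((n >= p - 6 ==> acc != -2) <==> (4*acc == -1 && 3*store(store(buf, p, acc - 3), 2, 3*acc - 6)[n] < -4)) implies it.
Countermodel: at the initial state acc = -2, buf = {[-6] = 0, [0] = 0, [1] = 0, [2] = -1, elsewhere 0}, d = 2, n = -6, p = 0, the precondition holds but the weakest precondition fails.
Answer: invalid
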